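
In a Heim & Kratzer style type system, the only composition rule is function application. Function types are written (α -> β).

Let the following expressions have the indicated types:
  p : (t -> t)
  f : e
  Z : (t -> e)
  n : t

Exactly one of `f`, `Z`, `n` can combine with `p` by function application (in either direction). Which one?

n

f : e — p needs t; f needs nothing (atomic); neither fits.
Z : (t -> e) — p needs t; Z needs t; neither fits.
n — combines: p : (t -> t) takes n : t as argument, giving t.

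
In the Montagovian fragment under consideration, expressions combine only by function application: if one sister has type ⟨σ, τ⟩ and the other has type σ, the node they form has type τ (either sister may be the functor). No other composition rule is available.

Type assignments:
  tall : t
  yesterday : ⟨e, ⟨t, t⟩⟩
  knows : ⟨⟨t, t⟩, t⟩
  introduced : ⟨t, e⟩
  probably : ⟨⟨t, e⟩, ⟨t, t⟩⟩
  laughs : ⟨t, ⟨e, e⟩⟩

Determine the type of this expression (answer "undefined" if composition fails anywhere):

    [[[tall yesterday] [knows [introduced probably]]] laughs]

undefined

[tall yesterday]: t with ⟨e, ⟨t, t⟩⟩ — neither is a function whose domain matches the other; composition fails here.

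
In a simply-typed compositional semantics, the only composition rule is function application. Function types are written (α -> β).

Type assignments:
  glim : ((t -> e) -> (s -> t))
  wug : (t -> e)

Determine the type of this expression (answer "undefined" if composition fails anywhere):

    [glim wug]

(s -> t)

[glim wug]: glim is ((t -> e) -> (s -> t)), wug is (t -> e); result (s -> t).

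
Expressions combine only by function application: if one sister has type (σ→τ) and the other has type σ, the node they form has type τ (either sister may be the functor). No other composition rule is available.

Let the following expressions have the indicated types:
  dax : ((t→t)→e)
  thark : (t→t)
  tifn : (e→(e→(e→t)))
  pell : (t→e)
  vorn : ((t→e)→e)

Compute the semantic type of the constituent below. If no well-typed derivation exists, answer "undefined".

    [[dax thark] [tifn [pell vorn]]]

(e→t)

[dax thark]: functor dax : ((t→t)→e), argument thark : (t→t); result e.
[pell vorn]: functor vorn : ((t→e)→e), argument pell : (t→e); result e.
[tifn [pell vorn]]: functor tifn : (e→(e→(e→t))), argument [pell vorn] : e; result (e→(e→t)).
[[dax thark] [tifn [pell vorn]]]: functor [tifn [pell vorn]] : (e→(e→t)), argument [dax thark] : e; result (e→t).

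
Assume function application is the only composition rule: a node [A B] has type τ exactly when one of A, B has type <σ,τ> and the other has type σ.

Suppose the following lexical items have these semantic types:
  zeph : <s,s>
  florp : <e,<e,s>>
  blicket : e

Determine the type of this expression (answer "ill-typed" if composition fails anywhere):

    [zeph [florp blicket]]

ill-typed

At [florp blicket], florp : <e,<e,s>> takes blicket : e, giving <e,s>.
[zeph [florp blicket]]: <s,s> with <e,s> — neither is a function whose domain matches the other; composition fails here.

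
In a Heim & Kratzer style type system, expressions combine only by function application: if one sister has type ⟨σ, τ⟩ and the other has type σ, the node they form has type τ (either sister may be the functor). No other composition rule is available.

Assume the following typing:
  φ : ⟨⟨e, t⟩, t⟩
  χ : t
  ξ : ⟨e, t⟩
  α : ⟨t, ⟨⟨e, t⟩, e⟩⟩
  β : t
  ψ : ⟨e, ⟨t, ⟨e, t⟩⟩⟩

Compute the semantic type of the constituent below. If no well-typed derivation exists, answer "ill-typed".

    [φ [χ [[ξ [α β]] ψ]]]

[α β]: ⟨t, ⟨⟨e, t⟩, e⟩⟩ applied to t yields ⟨⟨e, t⟩, e⟩.
[ξ [α β]]: ⟨⟨e, t⟩, e⟩ applied to ⟨e, t⟩ yields e.
[[ξ [α β]] ψ]: ⟨e, ⟨t, ⟨e, t⟩⟩⟩ applied to e yields ⟨t, ⟨e, t⟩⟩.
[χ [[ξ [α β]] ψ]]: ⟨t, ⟨e, t⟩⟩ applied to t yields ⟨e, t⟩.
[φ [χ [[ξ [α β]] ψ]]]: ⟨⟨e, t⟩, t⟩ applied to ⟨e, t⟩ yields t.

t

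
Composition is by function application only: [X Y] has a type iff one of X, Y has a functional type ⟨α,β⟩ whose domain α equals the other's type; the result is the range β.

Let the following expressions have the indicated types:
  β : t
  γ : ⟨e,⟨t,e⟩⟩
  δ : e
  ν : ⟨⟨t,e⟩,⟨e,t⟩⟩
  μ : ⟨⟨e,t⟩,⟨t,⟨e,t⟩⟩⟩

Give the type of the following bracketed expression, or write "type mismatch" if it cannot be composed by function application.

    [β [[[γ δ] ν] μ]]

[γ δ] — γ of type ⟨e,⟨t,e⟩⟩ combines with δ of type e: type ⟨t,e⟩.
[[γ δ] ν] — ν of type ⟨⟨t,e⟩,⟨e,t⟩⟩ combines with [γ δ] of type ⟨t,e⟩: type ⟨e,t⟩.
[[[γ δ] ν] μ] — μ of type ⟨⟨e,t⟩,⟨t,⟨e,t⟩⟩⟩ combines with [[γ δ] ν] of type ⟨e,t⟩: type ⟨t,⟨e,t⟩⟩.
[β [[[γ δ] ν] μ]] — [[[γ δ] ν] μ] of type ⟨t,⟨e,t⟩⟩ combines with β of type t: type ⟨e,t⟩.

⟨e,t⟩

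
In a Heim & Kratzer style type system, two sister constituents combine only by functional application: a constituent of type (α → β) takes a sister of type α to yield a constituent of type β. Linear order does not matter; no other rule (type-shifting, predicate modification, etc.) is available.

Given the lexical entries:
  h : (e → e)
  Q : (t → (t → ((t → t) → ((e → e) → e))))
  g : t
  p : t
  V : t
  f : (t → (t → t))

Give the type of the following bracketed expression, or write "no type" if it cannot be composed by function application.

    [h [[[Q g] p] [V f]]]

e

[Q g]: Q is (t → (t → ((t → t) → ((e → e) → e)))), g is t; result (t → ((t → t) → ((e → e) → e))).
[[Q g] p]: [Q g] is (t → ((t → t) → ((e → e) → e))), p is t; result ((t → t) → ((e → e) → e)).
[V f]: f is (t → (t → t)), V is t; result (t → t).
[[[Q g] p] [V f]]: [[Q g] p] is ((t → t) → ((e → e) → e)), [V f] is (t → t); result ((e → e) → e).
[h [[[Q g] p] [V f]]]: [[[Q g] p] [V f]] is ((e → e) → e), h is (e → e); result e.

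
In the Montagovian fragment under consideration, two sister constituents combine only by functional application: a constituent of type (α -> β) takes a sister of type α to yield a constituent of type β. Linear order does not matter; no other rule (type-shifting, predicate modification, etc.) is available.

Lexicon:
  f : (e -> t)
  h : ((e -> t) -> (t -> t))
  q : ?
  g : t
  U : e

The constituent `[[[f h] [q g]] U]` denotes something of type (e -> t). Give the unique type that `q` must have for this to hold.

At [[[f h] [q g]] U] (required: (e -> t)): U is e, which is not a function with range (e -> t); hence [[f h] [q g]] is the functor — type (e -> (e -> t)).
At [[f h] [q g]] (required: (e -> (e -> t))): [f h] is (t -> t), which is not a function with range (e -> (e -> t)); hence [q g] is the functor — type ((t -> t) -> (e -> (e -> t))).
At [q g] (required: ((t -> t) -> (e -> (e -> t)))): g is t, which is not a function with range ((t -> t) -> (e -> (e -> t))); hence q is the functor — type (t -> ((t -> t) -> (e -> (e -> t)))).

(t -> ((t -> t) -> (e -> (e -> t))))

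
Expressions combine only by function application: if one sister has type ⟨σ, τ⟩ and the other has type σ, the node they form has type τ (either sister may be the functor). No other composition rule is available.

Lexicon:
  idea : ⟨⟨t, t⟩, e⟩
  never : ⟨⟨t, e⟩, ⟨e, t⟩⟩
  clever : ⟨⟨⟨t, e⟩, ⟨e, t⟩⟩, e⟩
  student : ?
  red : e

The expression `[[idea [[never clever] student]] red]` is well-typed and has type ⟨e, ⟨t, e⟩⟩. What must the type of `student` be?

⟨e, ⟨⟨⟨t, t⟩, e⟩, ⟨e, ⟨e, ⟨t, e⟩⟩⟩⟩⟩

For [[idea [[never clever] student]] red] to have type ⟨e, ⟨t, e⟩⟩ with red of type e, [idea [[never clever] student]] must be the function: [idea [[never clever] student]] : ⟨e, ⟨e, ⟨t, e⟩⟩⟩.
For [idea [[never clever] student]] to have type ⟨e, ⟨e, ⟨t, e⟩⟩⟩ with idea of type ⟨⟨t, t⟩, e⟩, [[never clever] student] must be the function: [[never clever] student] : ⟨⟨⟨t, t⟩, e⟩, ⟨e, ⟨e, ⟨t, e⟩⟩⟩⟩.
For [[never clever] student] to have type ⟨⟨⟨t, t⟩, e⟩, ⟨e, ⟨e, ⟨t, e⟩⟩⟩⟩ with [never clever] of type e, student must be the function: student : ⟨e, ⟨⟨⟨t, t⟩, e⟩, ⟨e, ⟨e, ⟨t, e⟩⟩⟩⟩⟩.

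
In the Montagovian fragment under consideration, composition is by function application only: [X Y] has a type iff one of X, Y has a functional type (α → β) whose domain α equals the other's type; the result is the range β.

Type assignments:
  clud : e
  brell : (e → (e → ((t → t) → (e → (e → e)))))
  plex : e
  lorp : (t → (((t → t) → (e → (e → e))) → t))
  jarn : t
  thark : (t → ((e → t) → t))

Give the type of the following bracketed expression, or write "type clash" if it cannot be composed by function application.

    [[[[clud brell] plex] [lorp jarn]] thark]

((e → t) → t)

[clud brell]: (e → (e → ((t → t) → (e → (e → e))))) applied to e yields (e → ((t → t) → (e → (e → e)))).
[[clud brell] plex]: (e → ((t → t) → (e → (e → e)))) applied to e yields ((t → t) → (e → (e → e))).
[lorp jarn]: (t → (((t → t) → (e → (e → e))) → t)) applied to t yields (((t → t) → (e → (e → e))) → t).
[[[clud brell] plex] [lorp jarn]]: (((t → t) → (e → (e → e))) → t) applied to ((t → t) → (e → (e → e))) yields t.
[[[[clud brell] plex] [lorp jarn]] thark]: (t → ((e → t) → t)) applied to t yields ((e → t) → t).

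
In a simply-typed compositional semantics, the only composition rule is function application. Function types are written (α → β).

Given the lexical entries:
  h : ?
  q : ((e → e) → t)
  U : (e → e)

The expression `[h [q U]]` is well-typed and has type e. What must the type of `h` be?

(t → e)

[h [q U]] must have type e. The sister [q U] has type t; that is not a function onto e, so h must be the functor, of type (t → e).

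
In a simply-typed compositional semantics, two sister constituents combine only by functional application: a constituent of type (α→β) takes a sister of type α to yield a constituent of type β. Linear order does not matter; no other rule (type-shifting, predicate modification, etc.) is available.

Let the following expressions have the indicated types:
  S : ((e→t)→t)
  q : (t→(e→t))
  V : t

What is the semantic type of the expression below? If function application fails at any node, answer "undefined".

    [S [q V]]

At [q V], q : (t→(e→t)) takes V : t, giving (e→t).
At [S [q V]], S : ((e→t)→t) takes [q V] : (e→t), giving t.

t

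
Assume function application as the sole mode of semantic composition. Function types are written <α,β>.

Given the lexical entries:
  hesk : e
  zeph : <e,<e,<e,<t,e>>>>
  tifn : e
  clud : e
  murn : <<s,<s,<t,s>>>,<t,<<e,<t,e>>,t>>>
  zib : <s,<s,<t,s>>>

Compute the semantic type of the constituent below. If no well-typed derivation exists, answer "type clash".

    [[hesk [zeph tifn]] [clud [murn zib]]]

type clash

[zeph tifn]: functor zeph : <e,<e,<e,<t,e>>>>, argument tifn : e; result <e,<e,<t,e>>>.
[hesk [zeph tifn]]: functor [zeph tifn] : <e,<e,<t,e>>>, argument hesk : e; result <e,<t,e>>.
[murn zib]: functor murn : <<s,<s,<t,s>>>,<t,<<e,<t,e>>,t>>>, argument zib : <s,<s,<t,s>>>; result <t,<<e,<t,e>>,t>>.
At [clud [murn zib]]: neither e nor <t,<<e,<t,e>>,t>> can take the other as argument; the node is ill-typed.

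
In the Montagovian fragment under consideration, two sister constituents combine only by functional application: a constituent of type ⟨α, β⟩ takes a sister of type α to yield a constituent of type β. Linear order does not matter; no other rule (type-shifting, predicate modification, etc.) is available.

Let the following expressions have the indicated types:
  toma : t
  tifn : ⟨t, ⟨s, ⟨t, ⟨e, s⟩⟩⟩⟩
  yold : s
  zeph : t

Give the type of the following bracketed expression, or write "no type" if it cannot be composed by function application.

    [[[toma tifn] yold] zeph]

[toma tifn]: ⟨t, ⟨s, ⟨t, ⟨e, s⟩⟩⟩⟩ applied to t yields ⟨s, ⟨t, ⟨e, s⟩⟩⟩.
[[toma tifn] yold]: ⟨s, ⟨t, ⟨e, s⟩⟩⟩ applied to s yields ⟨t, ⟨e, s⟩⟩.
[[[toma tifn] yold] zeph]: ⟨t, ⟨e, s⟩⟩ applied to t yields ⟨e, s⟩.

⟨e, s⟩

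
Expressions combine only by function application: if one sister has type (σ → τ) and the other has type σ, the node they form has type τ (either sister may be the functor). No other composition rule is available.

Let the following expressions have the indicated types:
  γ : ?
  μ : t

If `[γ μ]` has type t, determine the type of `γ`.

[γ μ] must have type t. The sister μ has type t; that is not a function onto t, so γ must be the functor, of type (t → t).

(t → t)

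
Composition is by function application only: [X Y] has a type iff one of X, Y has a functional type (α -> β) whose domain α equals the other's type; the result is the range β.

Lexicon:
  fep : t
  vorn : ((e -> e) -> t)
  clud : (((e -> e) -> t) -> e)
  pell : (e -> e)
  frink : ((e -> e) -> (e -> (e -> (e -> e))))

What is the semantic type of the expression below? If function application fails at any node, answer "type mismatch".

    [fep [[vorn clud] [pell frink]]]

[vorn clud] — clud of type (((e -> e) -> t) -> e) combines with vorn of type ((e -> e) -> t): type e.
[pell frink] — frink of type ((e -> e) -> (e -> (e -> (e -> e)))) combines with pell of type (e -> e): type (e -> (e -> (e -> e))).
[[vorn clud] [pell frink]] — [pell frink] of type (e -> (e -> (e -> e))) combines with [vorn clud] of type e: type (e -> (e -> e)).
[fep [[vorn clud] [pell frink]]]: t and (e -> (e -> e)) cannot combine by function application — type clash.

type mismatch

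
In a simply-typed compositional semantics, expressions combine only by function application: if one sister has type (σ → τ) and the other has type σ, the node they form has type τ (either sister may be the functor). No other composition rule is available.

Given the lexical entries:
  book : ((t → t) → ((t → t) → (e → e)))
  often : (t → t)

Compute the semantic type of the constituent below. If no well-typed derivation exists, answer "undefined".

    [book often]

At [book often], book : ((t → t) → ((t → t) → (e → e))) takes often : (t → t), giving ((t → t) → (e → e)).

((t → t) → (e → e))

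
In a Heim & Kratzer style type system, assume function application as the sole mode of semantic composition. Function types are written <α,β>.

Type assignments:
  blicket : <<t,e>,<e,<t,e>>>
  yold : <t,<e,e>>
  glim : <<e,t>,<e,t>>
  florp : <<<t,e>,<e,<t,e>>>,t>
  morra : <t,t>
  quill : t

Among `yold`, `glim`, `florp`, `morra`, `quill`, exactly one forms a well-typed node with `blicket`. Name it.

florp

yold : <t,<e,e>> — does not combine with blicket.
glim : <<e,t>,<e,t>> — does not combine with blicket.
florp — combines: florp : <<<t,e>,<e,<t,e>>>,t> takes blicket : <<t,e>,<e,<t,e>>> as argument, giving t.
morra : <t,t> — does not combine with blicket.
quill : t — does not combine with blicket.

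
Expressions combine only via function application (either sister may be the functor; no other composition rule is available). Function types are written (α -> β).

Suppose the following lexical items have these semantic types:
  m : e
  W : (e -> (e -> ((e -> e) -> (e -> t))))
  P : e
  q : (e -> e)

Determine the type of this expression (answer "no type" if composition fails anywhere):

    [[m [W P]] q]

[W P]: W is (e -> (e -> ((e -> e) -> (e -> t)))), P is e; result (e -> ((e -> e) -> (e -> t))).
[m [W P]]: [W P] is (e -> ((e -> e) -> (e -> t))), m is e; result ((e -> e) -> (e -> t)).
[[m [W P]] q]: [m [W P]] is ((e -> e) -> (e -> t)), q is (e -> e); result (e -> t).

(e -> t)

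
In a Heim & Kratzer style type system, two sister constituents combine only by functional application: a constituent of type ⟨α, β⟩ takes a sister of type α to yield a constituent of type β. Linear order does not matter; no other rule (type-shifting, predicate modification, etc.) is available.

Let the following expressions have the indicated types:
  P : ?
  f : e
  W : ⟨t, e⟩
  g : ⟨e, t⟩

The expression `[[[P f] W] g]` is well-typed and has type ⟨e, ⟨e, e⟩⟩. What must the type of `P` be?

⟨e, ⟨⟨t, e⟩, ⟨⟨e, t⟩, ⟨e, ⟨e, e⟩⟩⟩⟩⟩

[[[P f] W] g] is required to be ⟨e, ⟨e, e⟩⟩. g : ⟨e, t⟩ cannot yield ⟨e, ⟨e, e⟩⟩ as functor, so [[P f] W] : ⟨⟨e, t⟩, ⟨e, ⟨e, e⟩⟩⟩.
[[P f] W] is required to be ⟨⟨e, t⟩, ⟨e, ⟨e, e⟩⟩⟩. W : ⟨t, e⟩ cannot yield ⟨⟨e, t⟩, ⟨e, ⟨e, e⟩⟩⟩ as functor, so [P f] : ⟨⟨t, e⟩, ⟨⟨e, t⟩, ⟨e, ⟨e, e⟩⟩⟩⟩.
[P f] is required to be ⟨⟨t, e⟩, ⟨⟨e, t⟩, ⟨e, ⟨e, e⟩⟩⟩⟩. f : e cannot yield ⟨⟨t, e⟩, ⟨⟨e, t⟩, ⟨e, ⟨e, e⟩⟩⟩⟩ as functor, so P : ⟨e, ⟨⟨t, e⟩, ⟨⟨e, t⟩, ⟨e, ⟨e, e⟩⟩⟩⟩⟩.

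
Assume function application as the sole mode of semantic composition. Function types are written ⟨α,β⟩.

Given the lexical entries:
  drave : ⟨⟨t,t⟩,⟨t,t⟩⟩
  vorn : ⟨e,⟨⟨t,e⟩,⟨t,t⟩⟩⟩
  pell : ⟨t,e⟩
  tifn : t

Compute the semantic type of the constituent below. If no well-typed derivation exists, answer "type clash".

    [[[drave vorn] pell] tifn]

type clash

At [drave vorn]: neither ⟨⟨t,t⟩,⟨t,t⟩⟩ nor ⟨e,⟨⟨t,e⟩,⟨t,t⟩⟩⟩ can take the other as argument; the node is ill-typed.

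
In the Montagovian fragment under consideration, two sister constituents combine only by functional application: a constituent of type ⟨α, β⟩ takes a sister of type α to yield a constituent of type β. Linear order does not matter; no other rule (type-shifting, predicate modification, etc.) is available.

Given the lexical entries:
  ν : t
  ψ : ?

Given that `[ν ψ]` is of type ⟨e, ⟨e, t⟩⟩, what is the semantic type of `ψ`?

⟨t, ⟨e, ⟨e, t⟩⟩⟩

For [ν ψ] to have type ⟨e, ⟨e, t⟩⟩ with ν of type t, ψ must be the function: ψ : ⟨t, ⟨e, ⟨e, t⟩⟩⟩.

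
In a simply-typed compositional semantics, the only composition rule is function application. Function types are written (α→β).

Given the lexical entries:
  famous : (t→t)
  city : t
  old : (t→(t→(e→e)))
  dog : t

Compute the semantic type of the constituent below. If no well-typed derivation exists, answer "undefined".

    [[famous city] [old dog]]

(e→e)

[famous city]: functor famous : (t→t), argument city : t; result t.
[old dog]: functor old : (t→(t→(e→e))), argument dog : t; result (t→(e→e)).
[[famous city] [old dog]]: functor [old dog] : (t→(e→e)), argument [famous city] : t; result (e→e).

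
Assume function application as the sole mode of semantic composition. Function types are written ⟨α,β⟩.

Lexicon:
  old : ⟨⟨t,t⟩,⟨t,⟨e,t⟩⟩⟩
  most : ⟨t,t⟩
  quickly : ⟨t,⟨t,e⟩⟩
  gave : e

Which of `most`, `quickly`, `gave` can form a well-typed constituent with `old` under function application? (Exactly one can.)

most

most — combines: old : ⟨⟨t,t⟩,⟨t,⟨e,t⟩⟩⟩ takes most : ⟨t,t⟩ as argument, giving ⟨t,⟨e,t⟩⟩.
quickly : ⟨t,⟨t,e⟩⟩ — old needs ⟨t,t⟩; quickly needs t; neither fits.
gave : e — old needs ⟨t,t⟩; gave needs nothing (atomic); neither fits.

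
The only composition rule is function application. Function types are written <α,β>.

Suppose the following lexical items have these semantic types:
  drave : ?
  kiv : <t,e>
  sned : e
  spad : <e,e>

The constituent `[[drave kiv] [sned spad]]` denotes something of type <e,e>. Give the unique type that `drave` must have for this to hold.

<<t,e>,<e,<e,e>>>

[[drave kiv] [sned spad]] is required to be <e,e>. [sned spad] : e cannot yield <e,e> as functor, so [drave kiv] : <e,<e,e>>.
[drave kiv] is required to be <e,<e,e>>. kiv : <t,e> cannot yield <e,<e,e>> as functor, so drave : <<t,e>,<e,<e,e>>>.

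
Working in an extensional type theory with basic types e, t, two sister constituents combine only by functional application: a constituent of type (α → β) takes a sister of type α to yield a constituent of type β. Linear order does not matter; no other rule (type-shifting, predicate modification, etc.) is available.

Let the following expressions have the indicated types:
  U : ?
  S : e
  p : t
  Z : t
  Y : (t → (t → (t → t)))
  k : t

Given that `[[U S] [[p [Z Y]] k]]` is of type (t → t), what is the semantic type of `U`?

At [[U S] [[p [Z Y]] k]] (required: (t → t)): [[p [Z Y]] k] is t, which is not a function with range (t → t); hence [U S] is the functor — type (t → (t → t)).
At [U S] (required: (t → (t → t))): S is e, which is not a function with range (t → (t → t)); hence U is the functor — type (e → (t → (t → t))).

(e → (t → (t → t)))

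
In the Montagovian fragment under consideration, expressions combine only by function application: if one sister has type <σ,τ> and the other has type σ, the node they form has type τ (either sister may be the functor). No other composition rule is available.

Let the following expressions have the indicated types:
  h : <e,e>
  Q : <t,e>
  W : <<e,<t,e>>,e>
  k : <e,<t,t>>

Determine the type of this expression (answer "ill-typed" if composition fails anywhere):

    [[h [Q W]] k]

ill-typed

[Q W]: <t,e> and <<e,<t,e>>,e> cannot combine by function application — type clash.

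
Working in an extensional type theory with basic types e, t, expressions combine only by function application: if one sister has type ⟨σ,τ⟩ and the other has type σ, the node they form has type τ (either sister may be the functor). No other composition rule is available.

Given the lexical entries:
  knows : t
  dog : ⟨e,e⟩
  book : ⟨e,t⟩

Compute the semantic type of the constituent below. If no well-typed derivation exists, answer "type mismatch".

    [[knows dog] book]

type mismatch

[knows dog]: t with ⟨e,e⟩ — neither is a function whose domain matches the other; composition fails here.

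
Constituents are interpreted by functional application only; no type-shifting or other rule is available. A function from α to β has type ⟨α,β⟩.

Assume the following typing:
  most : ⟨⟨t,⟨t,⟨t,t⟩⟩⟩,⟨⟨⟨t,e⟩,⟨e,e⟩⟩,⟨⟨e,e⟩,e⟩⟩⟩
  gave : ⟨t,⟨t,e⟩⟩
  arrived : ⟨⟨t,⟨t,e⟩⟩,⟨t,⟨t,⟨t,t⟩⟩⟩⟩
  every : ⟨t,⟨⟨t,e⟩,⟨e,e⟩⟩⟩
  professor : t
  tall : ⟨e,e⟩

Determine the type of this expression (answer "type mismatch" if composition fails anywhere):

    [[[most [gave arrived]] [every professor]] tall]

e

At [gave arrived], arrived : ⟨⟨t,⟨t,e⟩⟩,⟨t,⟨t,⟨t,t⟩⟩⟩⟩ takes gave : ⟨t,⟨t,e⟩⟩, giving ⟨t,⟨t,⟨t,t⟩⟩⟩.
At [most [gave arrived]], most : ⟨⟨t,⟨t,⟨t,t⟩⟩⟩,⟨⟨⟨t,e⟩,⟨e,e⟩⟩,⟨⟨e,e⟩,e⟩⟩⟩ takes [gave arrived] : ⟨t,⟨t,⟨t,t⟩⟩⟩, giving ⟨⟨⟨t,e⟩,⟨e,e⟩⟩,⟨⟨e,e⟩,e⟩⟩.
At [every professor], every : ⟨t,⟨⟨t,e⟩,⟨e,e⟩⟩⟩ takes professor : t, giving ⟨⟨t,e⟩,⟨e,e⟩⟩.
At [[most [gave arrived]] [every professor]], [most [gave arrived]] : ⟨⟨⟨t,e⟩,⟨e,e⟩⟩,⟨⟨e,e⟩,e⟩⟩ takes [every professor] : ⟨⟨t,e⟩,⟨e,e⟩⟩, giving ⟨⟨e,e⟩,e⟩.
At [[[most [gave arrived]] [every professor]] tall], [[most [gave arrived]] [every professor]] : ⟨⟨e,e⟩,e⟩ takes tall : ⟨e,e⟩, giving e.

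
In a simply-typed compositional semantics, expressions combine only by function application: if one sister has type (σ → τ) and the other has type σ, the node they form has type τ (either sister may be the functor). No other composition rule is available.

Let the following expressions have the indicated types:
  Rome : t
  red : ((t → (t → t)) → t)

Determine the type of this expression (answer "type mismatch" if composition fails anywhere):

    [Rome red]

[Rome red]: t and ((t → (t → t)) → t) cannot combine by function application — type clash.

type mismatch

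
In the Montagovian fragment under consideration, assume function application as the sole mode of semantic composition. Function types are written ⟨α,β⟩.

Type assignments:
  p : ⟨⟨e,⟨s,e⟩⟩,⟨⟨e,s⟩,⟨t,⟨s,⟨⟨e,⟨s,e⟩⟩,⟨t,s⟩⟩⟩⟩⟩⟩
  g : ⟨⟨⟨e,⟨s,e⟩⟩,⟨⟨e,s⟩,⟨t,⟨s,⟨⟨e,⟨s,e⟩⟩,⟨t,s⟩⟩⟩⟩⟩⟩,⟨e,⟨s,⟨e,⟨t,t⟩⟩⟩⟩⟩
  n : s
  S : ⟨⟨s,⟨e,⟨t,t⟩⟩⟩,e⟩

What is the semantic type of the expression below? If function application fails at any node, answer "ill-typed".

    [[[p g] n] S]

ill-typed

At [p g], g : ⟨⟨⟨e,⟨s,e⟩⟩,⟨⟨e,s⟩,⟨t,⟨s,⟨⟨e,⟨s,e⟩⟩,⟨t,s⟩⟩⟩⟩⟩⟩,⟨e,⟨s,⟨e,⟨t,t⟩⟩⟩⟩⟩ takes p : ⟨⟨e,⟨s,e⟩⟩,⟨⟨e,s⟩,⟨t,⟨s,⟨⟨e,⟨s,e⟩⟩,⟨t,s⟩⟩⟩⟩⟩⟩, giving ⟨e,⟨s,⟨e,⟨t,t⟩⟩⟩⟩.
At [[p g] n]: neither ⟨e,⟨s,⟨e,⟨t,t⟩⟩⟩⟩ nor s can take the other as argument; the node is ill-typed.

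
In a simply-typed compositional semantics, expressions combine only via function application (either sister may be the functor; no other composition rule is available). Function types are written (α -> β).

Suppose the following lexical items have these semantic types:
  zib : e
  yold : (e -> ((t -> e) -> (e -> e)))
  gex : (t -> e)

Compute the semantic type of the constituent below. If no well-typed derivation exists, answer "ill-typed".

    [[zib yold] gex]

(e -> e)

At [zib yold], yold : (e -> ((t -> e) -> (e -> e))) takes zib : e, giving ((t -> e) -> (e -> e)).
At [[zib yold] gex], [zib yold] : ((t -> e) -> (e -> e)) takes gex : (t -> e), giving (e -> e).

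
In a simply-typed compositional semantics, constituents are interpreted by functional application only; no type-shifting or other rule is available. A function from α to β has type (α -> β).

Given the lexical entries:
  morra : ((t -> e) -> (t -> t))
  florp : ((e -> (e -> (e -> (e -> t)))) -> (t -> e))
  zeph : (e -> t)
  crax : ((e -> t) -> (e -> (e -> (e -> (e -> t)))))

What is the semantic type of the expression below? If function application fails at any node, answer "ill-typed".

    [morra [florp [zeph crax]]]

[zeph crax]: crax is ((e -> t) -> (e -> (e -> (e -> (e -> t))))), zeph is (e -> t); result (e -> (e -> (e -> (e -> t)))).
[florp [zeph crax]]: florp is ((e -> (e -> (e -> (e -> t)))) -> (t -> e)), [zeph crax] is (e -> (e -> (e -> (e -> t)))); result (t -> e).
[morra [florp [zeph crax]]]: morra is ((t -> e) -> (t -> t)), [florp [zeph crax]] is (t -> e); result (t -> t).

(t -> t)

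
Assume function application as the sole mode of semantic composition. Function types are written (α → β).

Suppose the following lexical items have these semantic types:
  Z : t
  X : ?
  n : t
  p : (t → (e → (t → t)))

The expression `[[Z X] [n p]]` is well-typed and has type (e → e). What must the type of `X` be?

At [[Z X] [n p]] (required: (e → e)): [n p] is (e → (t → t)), which is not a function with range (e → e); hence [Z X] is the functor — type ((e → (t → t)) → (e → e)).
At [Z X] (required: ((e → (t → t)) → (e → e))): Z is t, which is not a function with range ((e → (t → t)) → (e → e)); hence X is the functor — type (t → ((e → (t → t)) → (e → e))).

(t → ((e → (t → t)) → (e → e)))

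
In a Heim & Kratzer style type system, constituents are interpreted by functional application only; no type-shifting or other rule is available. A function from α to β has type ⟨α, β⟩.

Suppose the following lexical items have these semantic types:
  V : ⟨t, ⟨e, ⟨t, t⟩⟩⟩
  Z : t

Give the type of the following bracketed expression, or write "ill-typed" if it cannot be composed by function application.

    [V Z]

[V Z]: functor V : ⟨t, ⟨e, ⟨t, t⟩⟩⟩, argument Z : t; result ⟨e, ⟨t, t⟩⟩.

⟨e, ⟨t, t⟩⟩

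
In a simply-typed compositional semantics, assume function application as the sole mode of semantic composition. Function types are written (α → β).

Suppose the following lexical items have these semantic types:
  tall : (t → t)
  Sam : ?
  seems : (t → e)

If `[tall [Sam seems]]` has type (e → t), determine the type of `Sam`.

((t → e) → ((t → t) → (e → t)))

At [tall [Sam seems]] (required: (e → t)): tall is (t → t), which is not a function with range (e → t); hence [Sam seems] is the functor — type ((t → t) → (e → t)).
At [Sam seems] (required: ((t → t) → (e → t))): seems is (t → e), which is not a function with range ((t → t) → (e → t)); hence Sam is the functor — type ((t → e) → ((t → t) → (e → t))).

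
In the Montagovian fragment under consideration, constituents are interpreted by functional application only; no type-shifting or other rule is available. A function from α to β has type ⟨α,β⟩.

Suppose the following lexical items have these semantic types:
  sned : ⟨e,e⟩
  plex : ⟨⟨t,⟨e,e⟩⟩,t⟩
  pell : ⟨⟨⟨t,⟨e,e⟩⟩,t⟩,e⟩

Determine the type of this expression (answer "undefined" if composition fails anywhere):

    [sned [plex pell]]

[plex pell]: functor pell : ⟨⟨⟨t,⟨e,e⟩⟩,t⟩,e⟩, argument plex : ⟨⟨t,⟨e,e⟩⟩,t⟩; result e.
[sned [plex pell]]: functor sned : ⟨e,e⟩, argument [plex pell] : e; result e.

e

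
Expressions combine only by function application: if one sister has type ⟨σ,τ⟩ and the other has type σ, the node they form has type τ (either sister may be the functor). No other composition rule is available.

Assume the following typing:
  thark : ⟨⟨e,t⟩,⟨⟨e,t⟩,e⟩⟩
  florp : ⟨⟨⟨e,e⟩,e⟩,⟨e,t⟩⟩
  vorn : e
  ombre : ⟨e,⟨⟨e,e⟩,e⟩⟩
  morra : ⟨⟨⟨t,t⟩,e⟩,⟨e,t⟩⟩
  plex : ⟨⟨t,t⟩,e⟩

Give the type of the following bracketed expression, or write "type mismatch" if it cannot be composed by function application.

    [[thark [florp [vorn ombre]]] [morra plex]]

[vorn ombre]: ⟨e,⟨⟨e,e⟩,e⟩⟩ applied to e yields ⟨⟨e,e⟩,e⟩.
[florp [vorn ombre]]: ⟨⟨⟨e,e⟩,e⟩,⟨e,t⟩⟩ applied to ⟨⟨e,e⟩,e⟩ yields ⟨e,t⟩.
[thark [florp [vorn ombre]]]: ⟨⟨e,t⟩,⟨⟨e,t⟩,e⟩⟩ applied to ⟨e,t⟩ yields ⟨⟨e,t⟩,e⟩.
[morra plex]: ⟨⟨⟨t,t⟩,e⟩,⟨e,t⟩⟩ applied to ⟨⟨t,t⟩,e⟩ yields ⟨e,t⟩.
[[thark [florp [vorn ombre]]] [morra plex]]: ⟨⟨e,t⟩,e⟩ applied to ⟨e,t⟩ yields e.

e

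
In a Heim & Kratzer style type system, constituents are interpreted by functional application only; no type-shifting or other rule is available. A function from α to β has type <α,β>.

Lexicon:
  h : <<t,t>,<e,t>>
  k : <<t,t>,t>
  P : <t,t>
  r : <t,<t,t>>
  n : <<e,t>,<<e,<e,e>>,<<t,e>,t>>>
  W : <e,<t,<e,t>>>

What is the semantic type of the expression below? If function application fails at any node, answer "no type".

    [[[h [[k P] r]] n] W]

no type

[k P]: k is <<t,t>,t>, P is <t,t>; result t.
[[k P] r]: r is <t,<t,t>>, [k P] is t; result <t,t>.
[h [[k P] r]]: h is <<t,t>,<e,t>>, [[k P] r] is <t,t>; result <e,t>.
[[h [[k P] r]] n]: n is <<e,t>,<<e,<e,e>>,<<t,e>,t>>>, [h [[k P] r]] is <e,t>; result <<e,<e,e>>,<<t,e>,t>>.
At [[[h [[k P] r]] n] W]: neither <<e,<e,e>>,<<t,e>,t>> nor <e,<t,<e,t>>> can take the other as argument; the node is ill-typed.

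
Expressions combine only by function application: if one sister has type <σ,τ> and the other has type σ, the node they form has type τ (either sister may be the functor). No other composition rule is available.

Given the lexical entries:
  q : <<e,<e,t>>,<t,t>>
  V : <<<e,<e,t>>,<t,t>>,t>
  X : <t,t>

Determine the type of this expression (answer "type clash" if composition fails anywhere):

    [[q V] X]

[q V]: V is <<<e,<e,t>>,<t,t>>,t>, q is <<e,<e,t>>,<t,t>>; result t.
[[q V] X]: X is <t,t>, [q V] is t; result t.

t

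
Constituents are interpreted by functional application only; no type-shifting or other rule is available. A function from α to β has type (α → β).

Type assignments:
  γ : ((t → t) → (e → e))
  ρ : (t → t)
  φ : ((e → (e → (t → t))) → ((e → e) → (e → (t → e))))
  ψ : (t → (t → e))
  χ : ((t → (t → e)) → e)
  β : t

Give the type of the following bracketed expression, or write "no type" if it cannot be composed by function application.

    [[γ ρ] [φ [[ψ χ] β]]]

At [γ ρ], γ : ((t → t) → (e → e)) takes ρ : (t → t), giving (e → e).
At [ψ χ], χ : ((t → (t → e)) → e) takes ψ : (t → (t → e)), giving e.
[[ψ χ] β]: e with t — neither is a function whose domain matches the other; composition fails here.

no type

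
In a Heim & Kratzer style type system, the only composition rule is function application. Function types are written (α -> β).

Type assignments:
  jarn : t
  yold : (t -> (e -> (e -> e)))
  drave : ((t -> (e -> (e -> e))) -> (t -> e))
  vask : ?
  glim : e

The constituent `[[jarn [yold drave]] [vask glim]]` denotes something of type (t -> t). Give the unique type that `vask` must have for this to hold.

For [[jarn [yold drave]] [vask glim]] to have type (t -> t) with [jarn [yold drave]] of type e, [vask glim] must be the function: [vask glim] : (e -> (t -> t)).
For [vask glim] to have type (e -> (t -> t)) with glim of type e, vask must be the function: vask : (e -> (e -> (t -> t))).

(e -> (e -> (t -> t)))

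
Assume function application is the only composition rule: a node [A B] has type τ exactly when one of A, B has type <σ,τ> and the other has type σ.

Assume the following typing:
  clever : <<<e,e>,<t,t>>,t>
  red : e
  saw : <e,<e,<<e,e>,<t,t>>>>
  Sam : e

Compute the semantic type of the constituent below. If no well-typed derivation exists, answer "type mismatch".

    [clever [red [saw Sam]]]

t

[saw Sam]: <e,<e,<<e,e>,<t,t>>>> applied to e yields <e,<<e,e>,<t,t>>>.
[red [saw Sam]]: <e,<<e,e>,<t,t>>> applied to e yields <<e,e>,<t,t>>.
[clever [red [saw Sam]]]: <<<e,e>,<t,t>>,t> applied to <<e,e>,<t,t>> yields t.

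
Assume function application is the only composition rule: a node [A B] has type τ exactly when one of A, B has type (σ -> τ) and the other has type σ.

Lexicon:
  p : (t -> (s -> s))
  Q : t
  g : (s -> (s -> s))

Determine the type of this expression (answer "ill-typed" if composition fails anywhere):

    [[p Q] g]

ill-typed

[p Q] — p of type (t -> (s -> s)) combines with Q of type t: type (s -> s).
[[p Q] g]: (s -> s) and (s -> (s -> s)) cannot combine by function application — type clash.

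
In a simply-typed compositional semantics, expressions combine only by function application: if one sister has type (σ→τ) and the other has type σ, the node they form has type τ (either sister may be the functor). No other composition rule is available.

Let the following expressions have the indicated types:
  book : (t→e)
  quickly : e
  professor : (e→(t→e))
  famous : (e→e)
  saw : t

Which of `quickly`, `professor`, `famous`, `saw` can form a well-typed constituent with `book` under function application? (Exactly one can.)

quickly : e — neither side's domain matches the other.
professor : (e→(t→e)) — neither side's domain matches the other.
famous : (e→e) — neither side's domain matches the other.
saw — combines: book : (t→e) takes saw : t as argument, giving e.

saw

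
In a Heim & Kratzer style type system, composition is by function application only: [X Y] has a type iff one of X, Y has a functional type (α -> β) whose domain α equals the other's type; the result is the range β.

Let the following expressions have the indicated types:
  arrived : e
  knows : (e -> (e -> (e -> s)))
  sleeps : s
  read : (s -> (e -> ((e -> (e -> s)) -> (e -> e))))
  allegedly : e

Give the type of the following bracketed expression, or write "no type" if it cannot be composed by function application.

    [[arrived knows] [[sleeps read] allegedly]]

[arrived knows]: knows is (e -> (e -> (e -> s))), arrived is e; result (e -> (e -> s)).
[sleeps read]: read is (s -> (e -> ((e -> (e -> s)) -> (e -> e)))), sleeps is s; result (e -> ((e -> (e -> s)) -> (e -> e))).
[[sleeps read] allegedly]: [sleeps read] is (e -> ((e -> (e -> s)) -> (e -> e))), allegedly is e; result ((e -> (e -> s)) -> (e -> e)).
[[arrived knows] [[sleeps read] allegedly]]: [[sleeps read] allegedly] is ((e -> (e -> s)) -> (e -> e)), [arrived knows] is (e -> (e -> s)); result (e -> e).

(e -> e)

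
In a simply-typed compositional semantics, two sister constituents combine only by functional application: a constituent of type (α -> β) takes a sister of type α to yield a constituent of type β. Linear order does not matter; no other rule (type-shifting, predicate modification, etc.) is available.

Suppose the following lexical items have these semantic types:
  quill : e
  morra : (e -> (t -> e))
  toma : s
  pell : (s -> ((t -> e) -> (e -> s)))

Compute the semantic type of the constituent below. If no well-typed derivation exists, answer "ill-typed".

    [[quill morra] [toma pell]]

(e -> s)

[quill morra] — morra of type (e -> (t -> e)) combines with quill of type e: type (t -> e).
[toma pell] — pell of type (s -> ((t -> e) -> (e -> s))) combines with toma of type s: type ((t -> e) -> (e -> s)).
[[quill morra] [toma pell]] — [toma pell] of type ((t -> e) -> (e -> s)) combines with [quill morra] of type (t -> e): type (e -> s).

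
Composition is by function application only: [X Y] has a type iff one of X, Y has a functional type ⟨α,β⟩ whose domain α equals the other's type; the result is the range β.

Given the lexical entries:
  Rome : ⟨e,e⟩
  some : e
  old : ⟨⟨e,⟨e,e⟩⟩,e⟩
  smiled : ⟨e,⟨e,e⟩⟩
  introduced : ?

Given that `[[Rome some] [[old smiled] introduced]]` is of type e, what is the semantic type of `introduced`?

⟨e,⟨e,e⟩⟩

At [[Rome some] [[old smiled] introduced]] (required: e): [Rome some] is e, which is not a function with range e; hence [[old smiled] introduced] is the functor — type ⟨e,e⟩.
At [[old smiled] introduced] (required: ⟨e,e⟩): [old smiled] is e, which is not a function with range ⟨e,e⟩; hence introduced is the functor — type ⟨e,⟨e,e⟩⟩.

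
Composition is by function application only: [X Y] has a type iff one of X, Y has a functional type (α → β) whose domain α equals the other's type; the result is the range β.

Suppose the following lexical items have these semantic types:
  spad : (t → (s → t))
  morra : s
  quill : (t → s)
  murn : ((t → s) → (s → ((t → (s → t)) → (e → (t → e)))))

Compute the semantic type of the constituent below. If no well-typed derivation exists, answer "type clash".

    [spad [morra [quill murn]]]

(e → (t → e))

[quill murn]: murn is ((t → s) → (s → ((t → (s → t)) → (e → (t → e))))), quill is (t → s); result (s → ((t → (s → t)) → (e → (t → e)))).
[morra [quill murn]]: [quill murn] is (s → ((t → (s → t)) → (e → (t → e)))), morra is s; result ((t → (s → t)) → (e → (t → e))).
[spad [morra [quill murn]]]: [morra [quill murn]] is ((t → (s → t)) → (e → (t → e))), spad is (t → (s → t)); result (e → (t → e)).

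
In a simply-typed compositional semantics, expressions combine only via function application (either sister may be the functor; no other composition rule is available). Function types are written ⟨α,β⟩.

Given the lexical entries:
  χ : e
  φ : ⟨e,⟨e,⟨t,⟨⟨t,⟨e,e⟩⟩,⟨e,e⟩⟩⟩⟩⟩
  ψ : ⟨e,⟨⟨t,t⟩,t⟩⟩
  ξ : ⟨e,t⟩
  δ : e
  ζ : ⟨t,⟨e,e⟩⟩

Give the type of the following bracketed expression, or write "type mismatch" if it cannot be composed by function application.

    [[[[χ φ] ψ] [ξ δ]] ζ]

type mismatch

[χ φ] — φ of type ⟨e,⟨e,⟨t,⟨⟨t,⟨e,e⟩⟩,⟨e,e⟩⟩⟩⟩⟩ combines with χ of type e: type ⟨e,⟨t,⟨⟨t,⟨e,e⟩⟩,⟨e,e⟩⟩⟩⟩.
At [[χ φ] ψ]: neither ⟨e,⟨t,⟨⟨t,⟨e,e⟩⟩,⟨e,e⟩⟩⟩⟩ nor ⟨e,⟨⟨t,t⟩,t⟩⟩ can take the other as argument; the node is ill-typed.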